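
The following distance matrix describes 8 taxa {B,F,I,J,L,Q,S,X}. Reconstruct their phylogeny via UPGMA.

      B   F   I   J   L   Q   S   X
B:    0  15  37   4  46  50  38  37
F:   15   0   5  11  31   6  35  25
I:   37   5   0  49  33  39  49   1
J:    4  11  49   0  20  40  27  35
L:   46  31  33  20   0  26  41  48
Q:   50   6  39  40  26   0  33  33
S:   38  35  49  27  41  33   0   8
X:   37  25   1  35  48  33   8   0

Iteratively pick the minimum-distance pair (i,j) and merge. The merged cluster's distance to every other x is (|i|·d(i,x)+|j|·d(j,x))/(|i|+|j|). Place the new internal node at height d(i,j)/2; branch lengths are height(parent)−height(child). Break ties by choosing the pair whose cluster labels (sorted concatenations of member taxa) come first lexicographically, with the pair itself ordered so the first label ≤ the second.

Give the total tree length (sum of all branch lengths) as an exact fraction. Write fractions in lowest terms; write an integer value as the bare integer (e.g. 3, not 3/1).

10189/120

1. join I+X (d=1) ⇒ IX; edges |I|=1/2, |X|=1/2
  updated: d(B,IX)=37, d(F,IX)=15, d(IX,J)=42, d(IX,L)=81/2, d(IX,Q)=36, d(IX,S)=57/2
2. join B+J (d=4) ⇒ BJ; edges |B|=2, |J|=2
  updated: d(BJ,F)=13, d(BJ,IX)=79/2, d(BJ,L)=33, d(BJ,Q)=45, d(BJ,S)=65/2
3. join F+Q (d=6) ⇒ FQ; edges |F|=3, |Q|=3
  updated: d(BJ,FQ)=29, d(FQ,IX)=51/2, d(FQ,L)=57/2, d(FQ,S)=34
4. join FQ+IX (d=51/2) ⇒ FIQX; edges |FQ|=39/4, |IX|=49/4
  updated: d(BJ,FIQX)=137/4, d(FIQX,L)=69/2, d(FIQX,S)=125/4
5. join FIQX+S (d=125/4) ⇒ FIQSX; edges |FIQX|=23/8, |S|=125/8
  updated: d(BJ,FIQSX)=339/10, d(FIQSX,L)=179/5
6. join BJ+L (d=33) ⇒ BJL; edges |BJ|=29/2, |L|=33/2
  updated: d(BJL,FIQSX)=518/15
7. join BJL+FIQSX (d=518/15) ⇒ BFIJLQSX; edges |BJL|=23/30, |FIQSX|=197/120
final tree: (((B:2,J:2):29/2,L:33/2):23/30,(((F:3,Q:3):39/4,(I:1/2,X:1/2):49/4):23/8,S:125/8):197/120)
total length: 10189/120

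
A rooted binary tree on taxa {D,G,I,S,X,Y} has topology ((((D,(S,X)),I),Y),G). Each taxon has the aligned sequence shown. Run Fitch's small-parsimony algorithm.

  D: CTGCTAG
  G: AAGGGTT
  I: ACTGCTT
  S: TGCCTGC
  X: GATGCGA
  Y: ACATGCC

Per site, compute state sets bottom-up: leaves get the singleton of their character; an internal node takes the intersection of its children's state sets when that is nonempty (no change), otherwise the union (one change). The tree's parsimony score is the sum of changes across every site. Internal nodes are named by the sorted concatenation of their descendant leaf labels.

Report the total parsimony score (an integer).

SX@0: {T} ∪ {G} = {G,T} (union, +1)
DSX@0: {C} ∪ {G,T} = {C,G,T} (union, +1)
DISX@0: {C,G,T} ∪ {A} = {A,C,G,T} (union, +1)
DISXY@0: {A,C,G,T} ∩ {A} = {A} (intersection, +0)
DGISXY@0: {A} ∩ {A} = {A} (intersection, +0)
SX@1: {G} ∪ {A} = {A,G} (union, +1)
DSX@1: {T} ∪ {A,G} = {A,G,T} (union, +1)
DISX@1: {A,G,T} ∪ {C} = {A,C,G,T} (union, +1)
DISXY@1: {A,C,G,T} ∩ {C} = {C} (intersection, +0)
DGISXY@1: {C} ∪ {A} = {A,C} (union, +1)
SX@2: {C} ∪ {T} = {C,T} (union, +1)
DSX@2: {G} ∪ {C,T} = {C,G,T} (union, +1)
DISX@2: {C,G,T} ∩ {T} = {T} (intersection, +0)
DISXY@2: {T} ∪ {A} = {A,T} (union, +1)
DGISXY@2: {A,T} ∪ {G} = {A,G,T} (union, +1)
SX@3: {C} ∪ {G} = {C,G} (union, +1)
DSX@3: {C} ∩ {C,G} = {C} (intersection, +0)
DISX@3: {C} ∪ {G} = {C,G} (union, +1)
DISXY@3: {C,G} ∪ {T} = {C,G,T} (union, +1)
DGISXY@3: {C,G,T} ∩ {G} = {G} (intersection, +0)
SX@4: {T} ∪ {C} = {C,T} (union, +1)
DSX@4: {T} ∩ {C,T} = {T} (intersection, +0)
DISX@4: {T} ∪ {C} = {C,T} (union, +1)
DISXY@4: {C,T} ∪ {G} = {C,G,T} (union, +1)
DGISXY@4: {C,G,T} ∩ {G} = {G} (intersection, +0)
SX@5: {G} ∩ {G} = {G} (intersection, +0)
DSX@5: {A} ∪ {G} = {A,G} (union, +1)
DISX@5: {A,G} ∪ {T} = {A,G,T} (union, +1)
DISXY@5: {A,G,T} ∪ {C} = {A,C,G,T} (union, +1)
DGISXY@5: {A,C,G,T} ∩ {T} = {T} (intersection, +0)
SX@6: {C} ∪ {A} = {A,C} (union, +1)
DSX@6: {G} ∪ {A,C} = {A,C,G} (union, +1)
DISX@6: {A,C,G} ∪ {T} = {A,C,G,T} (union, +1)
DISXY@6: {A,C,G,T} ∩ {C} = {C} (intersection, +0)
DGISXY@6: {C} ∪ {T} = {C,T} (union, +1)
per-site changes: [3, 4, 4, 3, 3, 3, 4]; total = 24

24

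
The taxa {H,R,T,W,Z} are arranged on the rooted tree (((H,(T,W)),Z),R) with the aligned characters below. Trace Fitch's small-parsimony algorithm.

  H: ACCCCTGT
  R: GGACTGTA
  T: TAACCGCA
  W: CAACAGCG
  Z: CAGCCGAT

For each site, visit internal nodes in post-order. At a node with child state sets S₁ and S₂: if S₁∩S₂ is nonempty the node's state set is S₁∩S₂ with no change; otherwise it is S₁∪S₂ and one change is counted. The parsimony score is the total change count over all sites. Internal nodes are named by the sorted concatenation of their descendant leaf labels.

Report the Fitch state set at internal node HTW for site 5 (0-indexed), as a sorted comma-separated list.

G,T

site 0, node TW: T={T} ∪ W={C} → {C,T} (+1)
site 0, node HTW: H={A} ∪ TW={C,T} → {A,C,T} (+1)
site 0, node HTWZ: HTW={A,C,T} ∩ Z={C} → {C} (+0)
site 0, node HRTWZ: HTWZ={C} ∪ R={G} → {C,G} (+1)
site 1, node TW: T={A} ∩ W={A} → {A} (+0)
site 1, node HTW: H={C} ∪ TW={A} → {A,C} (+1)
site 1, node HTWZ: HTW={A,C} ∩ Z={A} → {A} (+0)
site 1, node HRTWZ: HTWZ={A} ∪ R={G} → {A,G} (+1)
site 2, node TW: T={A} ∩ W={A} → {A} (+0)
site 2, node HTW: H={C} ∪ TW={A} → {A,C} (+1)
site 2, node HTWZ: HTW={A,C} ∪ Z={G} → {A,C,G} (+1)
site 2, node HRTWZ: HTWZ={A,C,G} ∩ R={A} → {A} (+0)
site 3, node TW: T={C} ∩ W={C} → {C} (+0)
site 3, node HTW: H={C} ∩ TW={C} → {C} (+0)
site 3, node HTWZ: HTW={C} ∩ Z={C} → {C} (+0)
site 3, node HRTWZ: HTWZ={C} ∩ R={C} → {C} (+0)
site 4, node TW: T={C} ∪ W={A} → {A,C} (+1)
site 4, node HTW: H={C} ∩ TW={A,C} → {C} (+0)
site 4, node HTWZ: HTW={C} ∩ Z={C} → {C} (+0)
site 4, node HRTWZ: HTWZ={C} ∪ R={T} → {C,T} (+1)
site 5, node TW: T={G} ∩ W={G} → {G} (+0)
site 5, node HTW: H={T} ∪ TW={G} → {G,T} (+1)
site 5, node HTWZ: HTW={G,T} ∩ Z={G} → {G} (+0)
site 5, node HRTWZ: HTWZ={G} ∩ R={G} → {G} (+0)
site 6, node TW: T={C} ∩ W={C} → {C} (+0)
site 6, node HTW: H={G} ∪ TW={C} → {C,G} (+1)
site 6, node HTWZ: HTW={C,G} ∪ Z={A} → {A,C,G} (+1)
site 6, node HRTWZ: HTWZ={A,C,G} ∪ R={T} → {A,C,G,T} (+1)
site 7, node TW: T={A} ∪ W={G} → {A,G} (+1)
site 7, node HTW: H={T} ∪ TW={A,G} → {A,G,T} (+1)
site 7, node HTWZ: HTW={A,G,T} ∩ Z={T} → {T} (+0)
site 7, node HRTWZ: HTWZ={T} ∪ R={A} → {A,T} (+1)
per-site changes: [3, 2, 2, 0, 2, 1, 3, 3]; total = 16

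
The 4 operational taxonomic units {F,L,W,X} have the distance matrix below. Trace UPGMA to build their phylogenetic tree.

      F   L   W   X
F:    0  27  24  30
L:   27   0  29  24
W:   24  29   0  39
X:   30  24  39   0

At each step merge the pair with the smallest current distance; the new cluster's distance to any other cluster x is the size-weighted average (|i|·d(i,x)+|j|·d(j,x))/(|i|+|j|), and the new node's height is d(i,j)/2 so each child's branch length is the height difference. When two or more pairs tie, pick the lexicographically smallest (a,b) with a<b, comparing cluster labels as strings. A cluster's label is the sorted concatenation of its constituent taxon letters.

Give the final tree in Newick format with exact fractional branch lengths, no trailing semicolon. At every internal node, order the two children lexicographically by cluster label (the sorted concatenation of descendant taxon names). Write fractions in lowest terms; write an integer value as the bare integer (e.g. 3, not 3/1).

((F:12,W:12):29/8,(L:12,X:12):29/8)

step 1: merge (F,W) at d=24; branch lengths F→12, W→12; new cluster FW
  updated: d(FW,L)=28, d(FW,X)=69/2
step 2: merge (L,X) at d=24; branch lengths L→12, X→12; new cluster LX
  updated: d(FW,LX)=125/4
step 3: merge (FW,LX) at d=125/4; branch lengths FW→29/8, LX→29/8; new cluster FLWX
final tree: ((F:12,W:12):29/8,(L:12,X:12):29/8)
total length: 221/4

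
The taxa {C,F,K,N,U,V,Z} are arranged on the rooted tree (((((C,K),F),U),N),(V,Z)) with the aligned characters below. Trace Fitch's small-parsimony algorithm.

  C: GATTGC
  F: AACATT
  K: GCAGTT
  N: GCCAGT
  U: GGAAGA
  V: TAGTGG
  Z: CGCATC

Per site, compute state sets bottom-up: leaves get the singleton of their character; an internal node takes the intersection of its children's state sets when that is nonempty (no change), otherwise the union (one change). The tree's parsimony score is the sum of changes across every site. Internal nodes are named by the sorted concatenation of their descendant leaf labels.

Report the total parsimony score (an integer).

21

CK@0: {G} ∩ {G} = {G} (intersection, +0)
CFK@0: {G} ∪ {A} = {A,G} (union, +1)
CFKU@0: {A,G} ∩ {G} = {G} (intersection, +0)
CFKNU@0: {G} ∩ {G} = {G} (intersection, +0)
VZ@0: {T} ∪ {C} = {C,T} (union, +1)
CFKNUVZ@0: {G} ∪ {C,T} = {C,G,T} (union, +1)
CK@1: {A} ∪ {C} = {A,C} (union, +1)
CFK@1: {A,C} ∩ {A} = {A} (intersection, +0)
CFKU@1: {A} ∪ {G} = {A,G} (union, +1)
CFKNU@1: {A,G} ∪ {C} = {A,C,G} (union, +1)
VZ@1: {A} ∪ {G} = {A,G} (union, +1)
CFKNUVZ@1: {A,C,G} ∩ {A,G} = {A,G} (intersection, +0)
CK@2: {T} ∪ {A} = {A,T} (union, +1)
CFK@2: {A,T} ∪ {C} = {A,C,T} (union, +1)
CFKU@2: {A,C,T} ∩ {A} = {A} (intersection, +0)
CFKNU@2: {A} ∪ {C} = {A,C} (union, +1)
VZ@2: {G} ∪ {C} = {C,G} (union, +1)
CFKNUVZ@2: {A,C} ∩ {C,G} = {C} (intersection, +0)
CK@3: {T} ∪ {G} = {G,T} (union, +1)
CFK@3: {G,T} ∪ {A} = {A,G,T} (union, +1)
CFKU@3: {A,G,T} ∩ {A} = {A} (intersection, +0)
CFKNU@3: {A} ∩ {A} = {A} (intersection, +0)
VZ@3: {T} ∪ {A} = {A,T} (union, +1)
CFKNUVZ@3: {A} ∩ {A,T} = {A} (intersection, +0)
CK@4: {G} ∪ {T} = {G,T} (union, +1)
CFK@4: {G,T} ∩ {T} = {T} (intersection, +0)
CFKU@4: {T} ∪ {G} = {G,T} (union, +1)
CFKNU@4: {G,T} ∩ {G} = {G} (intersection, +0)
VZ@4: {G} ∪ {T} = {G,T} (union, +1)
CFKNUVZ@4: {G} ∩ {G,T} = {G} (intersection, +0)
CK@5: {C} ∪ {T} = {C,T} (union, +1)
CFK@5: {C,T} ∩ {T} = {T} (intersection, +0)
CFKU@5: {T} ∪ {A} = {A,T} (union, +1)
CFKNU@5: {A,T} ∩ {T} = {T} (intersection, +0)
VZ@5: {G} ∪ {C} = {C,G} (union, +1)
CFKNUVZ@5: {T} ∪ {C,G} = {C,G,T} (union, +1)
per-site changes: [3, 4, 4, 3, 3, 4]; total = 21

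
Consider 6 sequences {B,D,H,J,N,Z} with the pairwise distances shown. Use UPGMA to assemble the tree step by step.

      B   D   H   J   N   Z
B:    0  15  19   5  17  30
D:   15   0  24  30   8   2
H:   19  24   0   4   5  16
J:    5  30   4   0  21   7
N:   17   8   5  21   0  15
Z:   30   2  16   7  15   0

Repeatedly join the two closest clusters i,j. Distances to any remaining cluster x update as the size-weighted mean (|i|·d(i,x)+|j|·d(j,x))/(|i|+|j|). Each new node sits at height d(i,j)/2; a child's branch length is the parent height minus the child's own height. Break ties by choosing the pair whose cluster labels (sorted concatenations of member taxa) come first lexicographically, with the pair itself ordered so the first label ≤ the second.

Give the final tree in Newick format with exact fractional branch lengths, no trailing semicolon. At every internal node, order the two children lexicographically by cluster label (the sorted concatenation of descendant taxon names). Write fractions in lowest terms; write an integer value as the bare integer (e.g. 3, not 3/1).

((B:6,(H:2,J:2):4):19/6,((D:1,Z:1):19/4,N:23/4):41/12)

iteration 1: select D,Z (d=2); attach at lengths (1, 1); label the merged cluster DZ
  updated: d(B,DZ)=45/2, d(DZ,H)=20, d(DZ,J)=37/2, d(DZ,N)=23/2
iteration 2: select H,J (d=4); attach at lengths (2, 2); label the merged cluster HJ
  updated: d(B,HJ)=12, d(DZ,HJ)=77/4, d(HJ,N)=13
iteration 3: select DZ,N (d=23/2); attach at lengths (19/4, 23/4); label the merged cluster DNZ
  updated: d(B,DNZ)=62/3, d(DNZ,HJ)=103/6
iteration 4: select B,HJ (d=12); attach at lengths (6, 4); label the merged cluster BHJ
  updated: d(BHJ,DNZ)=55/3
iteration 5: select BHJ,DNZ (d=55/3); attach at lengths (19/6, 41/12); label the merged cluster BDHJNZ
final tree: ((B:6,(H:2,J:2):4):19/6,((D:1,Z:1):19/4,N:23/4):41/12)
total length: 397/12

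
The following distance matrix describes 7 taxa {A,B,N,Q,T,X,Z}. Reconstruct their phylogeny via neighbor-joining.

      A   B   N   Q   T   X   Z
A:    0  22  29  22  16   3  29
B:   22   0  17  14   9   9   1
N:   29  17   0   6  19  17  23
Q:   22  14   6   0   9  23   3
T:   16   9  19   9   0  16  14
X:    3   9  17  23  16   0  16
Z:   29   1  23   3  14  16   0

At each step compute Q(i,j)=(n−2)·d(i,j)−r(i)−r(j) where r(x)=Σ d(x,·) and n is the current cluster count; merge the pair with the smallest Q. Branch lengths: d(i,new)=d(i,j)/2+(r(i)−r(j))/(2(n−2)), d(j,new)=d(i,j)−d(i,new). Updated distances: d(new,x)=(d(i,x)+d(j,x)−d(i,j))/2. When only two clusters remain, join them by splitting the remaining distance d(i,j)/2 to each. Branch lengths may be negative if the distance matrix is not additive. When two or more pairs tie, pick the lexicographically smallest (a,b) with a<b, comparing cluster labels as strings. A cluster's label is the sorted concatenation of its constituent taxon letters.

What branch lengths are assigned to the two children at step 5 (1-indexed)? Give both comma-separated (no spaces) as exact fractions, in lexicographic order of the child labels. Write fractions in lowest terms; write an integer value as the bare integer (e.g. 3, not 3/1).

27/16,81/16

iteration 1: select A,X (d=3, Q=-190); attach at lengths (26/5, -11/5); label the merged cluster AX
  updated: d(AX,B)=14, d(AX,N)=43/2, d(AX,Q)=21, d(AX,T)=29/2, d(AX,Z)=21
iteration 2: select N,Q (d=6, Q=-231/2); attach at lengths (115/16, -19/16); label the merged cluster NQ
  updated: d(AX,NQ)=73/4, d(B,NQ)=25/2, d(NQ,T)=11, d(NQ,Z)=10
iteration 3: select B,Z (d=1, Q=-159/2); attach at lengths (-13/12, 25/12); label the merged cluster BZ
  updated: d(AX,BZ)=17, d(BZ,NQ)=43/4, d(BZ,T)=11
iteration 4: select AX,T (d=29/2, Q=-229/4); attach at lengths (169/16, 63/16); label the merged cluster ATX
  updated: d(ATX,BZ)=27/4, d(ATX,NQ)=59/8
iteration 5: select ATX,BZ (d=27/4, Q=-199/8); attach at lengths (27/16, 81/16); label the merged cluster ABTXZ
  updated: d(ABTXZ,NQ)=91/16
iteration 6: select ABTXZ,NQ (d=91/16); attach at lengths (91/32, 91/32); label the merged cluster ABNQTXZ
final tree: ((((A:26/5,X:-11/5):169/16,T:63/16):27/16,(B:-13/12,Z:25/12):81/16):91/32,(N:115/16,Q:-19/16):91/32)
total length: 591/16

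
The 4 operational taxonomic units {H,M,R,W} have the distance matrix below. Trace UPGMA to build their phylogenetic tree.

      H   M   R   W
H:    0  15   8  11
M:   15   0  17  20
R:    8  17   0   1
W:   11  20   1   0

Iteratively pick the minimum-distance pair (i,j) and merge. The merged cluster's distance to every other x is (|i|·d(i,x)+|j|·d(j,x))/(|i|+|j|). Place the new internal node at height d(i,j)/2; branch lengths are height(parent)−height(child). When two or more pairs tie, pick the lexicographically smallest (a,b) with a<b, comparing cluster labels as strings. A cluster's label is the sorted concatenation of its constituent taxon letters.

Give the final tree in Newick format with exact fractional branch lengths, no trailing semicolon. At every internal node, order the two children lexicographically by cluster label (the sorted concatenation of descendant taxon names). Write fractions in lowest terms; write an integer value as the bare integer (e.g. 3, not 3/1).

((H:19/4,(R:1/2,W:1/2):17/4):47/12,M:26/3)

1. join R+W (d=1) ⇒ RW; edges |R|=1/2, |W|=1/2
  updated: d(H,RW)=19/2, d(M,RW)=37/2
2. join H+RW (d=19/2) ⇒ HRW; edges |H|=19/4, |RW|=17/4
  updated: d(HRW,M)=52/3
3. join HRW+M (d=52/3) ⇒ HMRW; edges |HRW|=47/12, |M|=26/3
final tree: ((H:19/4,(R:1/2,W:1/2):17/4):47/12,M:26/3)
total length: 271/12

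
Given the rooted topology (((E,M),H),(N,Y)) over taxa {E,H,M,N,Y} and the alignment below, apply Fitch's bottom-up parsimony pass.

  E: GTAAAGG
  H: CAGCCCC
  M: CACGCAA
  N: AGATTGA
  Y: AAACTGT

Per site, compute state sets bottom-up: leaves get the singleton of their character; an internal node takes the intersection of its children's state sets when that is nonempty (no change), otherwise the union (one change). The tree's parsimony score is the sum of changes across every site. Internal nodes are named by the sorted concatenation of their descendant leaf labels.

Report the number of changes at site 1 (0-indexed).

EM@0: {G} ∪ {C} = {C,G} (union, +1)
EHM@0: {C,G} ∩ {C} = {C} (intersection, +0)
NY@0: {A} ∩ {A} = {A} (intersection, +0)
EHMNY@0: {C} ∪ {A} = {A,C} (union, +1)
EM@1: {T} ∪ {A} = {A,T} (union, +1)
EHM@1: {A,T} ∩ {A} = {A} (intersection, +0)
NY@1: {G} ∪ {A} = {A,G} (union, +1)
EHMNY@1: {A} ∩ {A,G} = {A} (intersection, +0)
EM@2: {A} ∪ {C} = {A,C} (union, +1)
EHM@2: {A,C} ∪ {G} = {A,C,G} (union, +1)
NY@2: {A} ∩ {A} = {A} (intersection, +0)
EHMNY@2: {A,C,G} ∩ {A} = {A} (intersection, +0)
EM@3: {A} ∪ {G} = {A,G} (union, +1)
EHM@3: {A,G} ∪ {C} = {A,C,G} (union, +1)
NY@3: {T} ∪ {C} = {C,T} (union, +1)
EHMNY@3: {A,C,G} ∩ {C,T} = {C} (intersection, +0)
EM@4: {A} ∪ {C} = {A,C} (union, +1)
EHM@4: {A,C} ∩ {C} = {C} (intersection, +0)
NY@4: {T} ∩ {T} = {T} (intersection, +0)
EHMNY@4: {C} ∪ {T} = {C,T} (union, +1)
EM@5: {G} ∪ {A} = {A,G} (union, +1)
EHM@5: {A,G} ∪ {C} = {A,C,G} (union, +1)
NY@5: {G} ∩ {G} = {G} (intersection, +0)
EHMNY@5: {A,C,G} ∩ {G} = {G} (intersection, +0)
EM@6: {G} ∪ {A} = {A,G} (union, +1)
EHM@6: {A,G} ∪ {C} = {A,C,G} (union, +1)
NY@6: {A} ∪ {T} = {A,T} (union, +1)
EHMNY@6: {A,C,G} ∩ {A,T} = {A} (intersection, +0)
per-site changes: [2, 2, 2, 3, 2, 2, 3]; total = 16

2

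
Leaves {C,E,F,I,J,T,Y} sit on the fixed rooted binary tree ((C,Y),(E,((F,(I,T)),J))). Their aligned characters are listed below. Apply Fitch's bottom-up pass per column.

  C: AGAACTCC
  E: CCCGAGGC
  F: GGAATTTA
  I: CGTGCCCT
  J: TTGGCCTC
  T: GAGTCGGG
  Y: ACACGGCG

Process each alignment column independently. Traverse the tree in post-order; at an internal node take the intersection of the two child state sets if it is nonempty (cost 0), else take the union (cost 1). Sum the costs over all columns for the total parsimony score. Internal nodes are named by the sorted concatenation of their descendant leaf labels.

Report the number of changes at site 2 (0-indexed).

CY@0: {A} ∩ {A} = {A} (intersection, +0)
IT@0: {C} ∪ {G} = {C,G} (union, +1)
FIT@0: {G} ∩ {C,G} = {G} (intersection, +0)
FIJT@0: {G} ∪ {T} = {G,T} (union, +1)
EFIJT@0: {C} ∪ {G,T} = {C,G,T} (union, +1)
CEFIJTY@0: {A} ∪ {C,G,T} = {A,C,G,T} (union, +1)
CY@1: {G} ∪ {C} = {C,G} (union, +1)
IT@1: {G} ∪ {A} = {A,G} (union, +1)
FIT@1: {G} ∩ {A,G} = {G} (intersection, +0)
FIJT@1: {G} ∪ {T} = {G,T} (union, +1)
EFIJT@1: {C} ∪ {G,T} = {C,G,T} (union, +1)
CEFIJTY@1: {C,G} ∩ {C,G,T} = {C,G} (intersection, +0)
CY@2: {A} ∩ {A} = {A} (intersection, +0)
IT@2: {T} ∪ {G} = {G,T} (union, +1)
FIT@2: {A} ∪ {G,T} = {A,G,T} (union, +1)
FIJT@2: {A,G,T} ∩ {G} = {G} (intersection, +0)
EFIJT@2: {C} ∪ {G} = {C,G} (union, +1)
CEFIJTY@2: {A} ∪ {C,G} = {A,C,G} (union, +1)
CY@3: {A} ∪ {C} = {A,C} (union, +1)
IT@3: {G} ∪ {T} = {G,T} (union, +1)
FIT@3: {A} ∪ {G,T} = {A,G,T} (union, +1)
FIJT@3: {A,G,T} ∩ {G} = {G} (intersection, +0)
EFIJT@3: {G} ∩ {G} = {G} (intersection, +0)
CEFIJTY@3: {A,C} ∪ {G} = {A,C,G} (union, +1)
CY@4: {C} ∪ {G} = {C,G} (union, +1)
IT@4: {C} ∩ {C} = {C} (intersection, +0)
FIT@4: {T} ∪ {C} = {C,T} (union, +1)
FIJT@4: {C,T} ∩ {C} = {C} (intersection, +0)
EFIJT@4: {A} ∪ {C} = {A,C} (union, +1)
CEFIJTY@4: {C,G} ∩ {A,C} = {C} (intersection, +0)
CY@5: {T} ∪ {G} = {G,T} (union, +1)
IT@5: {C} ∪ {G} = {C,G} (union, +1)
FIT@5: {T} ∪ {C,G} = {C,G,T} (union, +1)
FIJT@5: {C,G,T} ∩ {C} = {C} (intersection, +0)
EFIJT@5: {G} ∪ {C} = {C,G} (union, +1)
CEFIJTY@5: {G,T} ∩ {C,G} = {G} (intersection, +0)
CY@6: {C} ∩ {C} = {C} (intersection, +0)
IT@6: {C} ∪ {G} = {C,G} (union, +1)
FIT@6: {T} ∪ {C,G} = {C,G,T} (union, +1)
FIJT@6: {C,G,T} ∩ {T} = {T} (intersection, +0)
EFIJT@6: {G} ∪ {T} = {G,T} (union, +1)
CEFIJTY@6: {C} ∪ {G,T} = {C,G,T} (union, +1)
CY@7: {C} ∪ {G} = {C,G} (union, +1)
IT@7: {T} ∪ {G} = {G,T} (union, +1)
FIT@7: {A} ∪ {G,T} = {A,G,T} (union, +1)
FIJT@7: {A,G,T} ∪ {C} = {A,C,G,T} (union, +1)
EFIJT@7: {C} ∩ {A,C,G,T} = {C} (intersection, +0)
CEFIJTY@7: {C,G} ∩ {C} = {C} (intersection, +0)
per-site changes: [4, 4, 4, 4, 3, 4, 4, 4]; total = 31

4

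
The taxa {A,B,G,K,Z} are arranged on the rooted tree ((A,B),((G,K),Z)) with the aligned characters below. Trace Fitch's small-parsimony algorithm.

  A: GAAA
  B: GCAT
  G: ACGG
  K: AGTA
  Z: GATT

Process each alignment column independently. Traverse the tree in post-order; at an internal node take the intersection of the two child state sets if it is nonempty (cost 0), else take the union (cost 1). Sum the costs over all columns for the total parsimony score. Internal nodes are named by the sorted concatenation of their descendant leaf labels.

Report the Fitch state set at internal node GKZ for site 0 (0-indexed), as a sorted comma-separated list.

A,G

AB@0: {G} ∩ {G} = {G} (intersection, +0)
GK@0: {A} ∩ {A} = {A} (intersection, +0)
GKZ@0: {A} ∪ {G} = {A,G} (union, +1)
ABGKZ@0: {G} ∩ {A,G} = {G} (intersection, +0)
AB@1: {A} ∪ {C} = {A,C} (union, +1)
GK@1: {C} ∪ {G} = {C,G} (union, +1)
GKZ@1: {C,G} ∪ {A} = {A,C,G} (union, +1)
ABGKZ@1: {A,C} ∩ {A,C,G} = {A,C} (intersection, +0)
AB@2: {A} ∩ {A} = {A} (intersection, +0)
GK@2: {G} ∪ {T} = {G,T} (union, +1)
GKZ@2: {G,T} ∩ {T} = {T} (intersection, +0)
ABGKZ@2: {A} ∪ {T} = {A,T} (union, +1)
AB@3: {A} ∪ {T} = {A,T} (union, +1)
GK@3: {G} ∪ {A} = {A,G} (union, +1)
GKZ@3: {A,G} ∪ {T} = {A,G,T} (union, +1)
ABGKZ@3: {A,T} ∩ {A,G,T} = {A,T} (intersection, +0)
per-site changes: [1, 3, 2, 3]; total = 9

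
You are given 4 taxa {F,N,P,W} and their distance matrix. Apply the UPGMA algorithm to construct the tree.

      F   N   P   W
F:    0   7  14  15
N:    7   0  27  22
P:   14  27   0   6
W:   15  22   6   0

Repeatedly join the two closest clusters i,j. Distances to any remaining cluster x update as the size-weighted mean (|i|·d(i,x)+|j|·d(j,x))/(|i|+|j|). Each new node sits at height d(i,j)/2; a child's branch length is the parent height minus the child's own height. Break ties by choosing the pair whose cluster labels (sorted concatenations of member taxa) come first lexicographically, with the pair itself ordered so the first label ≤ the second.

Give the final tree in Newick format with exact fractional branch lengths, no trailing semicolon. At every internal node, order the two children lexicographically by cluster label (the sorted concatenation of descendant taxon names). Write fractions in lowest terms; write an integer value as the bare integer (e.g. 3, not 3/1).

((F:7/2,N:7/2):25/4,(P:3,W:3):27/4)

step 1: merge (P,W) at d=6; branch lengths P→3, W→3; new cluster PW
  updated: d(F,PW)=29/2, d(N,PW)=49/2
step 2: merge (F,N) at d=7; branch lengths F→7/2, N→7/2; new cluster FN
  updated: d(FN,PW)=39/2
step 3: merge (FN,PW) at d=39/2; branch lengths FN→25/4, PW→27/4; new cluster FNPW
final tree: ((F:7/2,N:7/2):25/4,(P:3,W:3):27/4)
total length: 26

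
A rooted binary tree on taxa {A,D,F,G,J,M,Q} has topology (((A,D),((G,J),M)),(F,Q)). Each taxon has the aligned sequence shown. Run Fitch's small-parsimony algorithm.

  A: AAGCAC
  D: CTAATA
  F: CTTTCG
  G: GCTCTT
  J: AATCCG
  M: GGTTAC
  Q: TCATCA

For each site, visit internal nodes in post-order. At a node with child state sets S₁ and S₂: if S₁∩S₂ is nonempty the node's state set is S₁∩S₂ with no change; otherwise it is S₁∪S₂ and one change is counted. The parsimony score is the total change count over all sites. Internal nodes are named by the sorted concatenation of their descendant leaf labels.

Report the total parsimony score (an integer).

24

[col 0] AD: children A:{A}, D:{C} ∪→ {A,C}; cost 1
[col 0] GJ: children G:{G}, J:{A} ∪→ {A,G}; cost 1
[col 0] GJM: children GJ:{A,G}, M:{G} ∩→ {G}; cost 0
[col 0] ADGJM: children AD:{A,C}, GJM:{G} ∪→ {A,C,G}; cost 1
[col 0] FQ: children F:{C}, Q:{T} ∪→ {C,T}; cost 1
[col 0] ADFGJMQ: children ADGJM:{A,C,G}, FQ:{C,T} ∩→ {C}; cost 0
[col 1] AD: children A:{A}, D:{T} ∪→ {A,T}; cost 1
[col 1] GJ: children G:{C}, J:{A} ∪→ {A,C}; cost 1
[col 1] GJM: children GJ:{A,C}, M:{G} ∪→ {A,C,G}; cost 1
[col 1] ADGJM: children AD:{A,T}, GJM:{A,C,G} ∩→ {A}; cost 0
[col 1] FQ: children F:{T}, Q:{C} ∪→ {C,T}; cost 1
[col 1] ADFGJMQ: children ADGJM:{A}, FQ:{C,T} ∪→ {A,C,T}; cost 1
[col 2] AD: children A:{G}, D:{A} ∪→ {A,G}; cost 1
[col 2] GJ: children G:{T}, J:{T} ∩→ {T}; cost 0
[col 2] GJM: children GJ:{T}, M:{T} ∩→ {T}; cost 0
[col 2] ADGJM: children AD:{A,G}, GJM:{T} ∪→ {A,G,T}; cost 1
[col 2] FQ: children F:{T}, Q:{A} ∪→ {A,T}; cost 1
[col 2] ADFGJMQ: children ADGJM:{A,G,T}, FQ:{A,T} ∩→ {A,T}; cost 0
[col 3] AD: children A:{C}, D:{A} ∪→ {A,C}; cost 1
[col 3] GJ: children G:{C}, J:{C} ∩→ {C}; cost 0
[col 3] GJM: children GJ:{C}, M:{T} ∪→ {C,T}; cost 1
[col 3] ADGJM: children AD:{A,C}, GJM:{C,T} ∩→ {C}; cost 0
[col 3] FQ: children F:{T}, Q:{T} ∩→ {T}; cost 0
[col 3] ADFGJMQ: children ADGJM:{C}, FQ:{T} ∪→ {C,T}; cost 1
[col 4] AD: children A:{A}, D:{T} ∪→ {A,T}; cost 1
[col 4] GJ: children G:{T}, J:{C} ∪→ {C,T}; cost 1
[col 4] GJM: children GJ:{C,T}, M:{A} ∪→ {A,C,T}; cost 1
[col 4] ADGJM: children AD:{A,T}, GJM:{A,C,T} ∩→ {A,T}; cost 0
[col 4] FQ: children F:{C}, Q:{C} ∩→ {C}; cost 0
[col 4] ADFGJMQ: children ADGJM:{A,T}, FQ:{C} ∪→ {A,C,T}; cost 1
[col 5] AD: children A:{C}, D:{A} ∪→ {A,C}; cost 1
[col 5] GJ: children G:{T}, J:{G} ∪→ {G,T}; cost 1
[col 5] GJM: children GJ:{G,T}, M:{C} ∪→ {C,G,T}; cost 1
[col 5] ADGJM: children AD:{A,C}, GJM:{C,G,T} ∩→ {C}; cost 0
[col 5] FQ: children F:{G}, Q:{A} ∪→ {A,G}; cost 1
[col 5] ADFGJMQ: children ADGJM:{C}, FQ:{A,G} ∪→ {A,C,G}; cost 1
per-site changes: [4, 5, 3, 3, 4, 5]; total = 24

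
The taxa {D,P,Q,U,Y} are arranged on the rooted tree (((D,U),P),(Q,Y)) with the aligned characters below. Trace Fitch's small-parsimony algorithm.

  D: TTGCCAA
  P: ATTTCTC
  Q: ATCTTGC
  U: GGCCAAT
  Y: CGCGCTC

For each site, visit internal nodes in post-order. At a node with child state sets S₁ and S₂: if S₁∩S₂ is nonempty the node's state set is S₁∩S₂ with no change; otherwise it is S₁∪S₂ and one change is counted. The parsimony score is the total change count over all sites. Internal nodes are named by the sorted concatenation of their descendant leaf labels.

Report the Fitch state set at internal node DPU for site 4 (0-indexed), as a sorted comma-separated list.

C

site 0, node DU: D={T} ∪ U={G} → {G,T} (+1)
site 0, node DPU: DU={G,T} ∪ P={A} → {A,G,T} (+1)
site 0, node QY: Q={A} ∪ Y={C} → {A,C} (+1)
site 0, node DPQUY: DPU={A,G,T} ∩ QY={A,C} → {A} (+0)
site 1, node DU: D={T} ∪ U={G} → {G,T} (+1)
site 1, node DPU: DU={G,T} ∩ P={T} → {T} (+0)
site 1, node QY: Q={T} ∪ Y={G} → {G,T} (+1)
site 1, node DPQUY: DPU={T} ∩ QY={G,T} → {T} (+0)
site 2, node DU: D={G} ∪ U={C} → {C,G} (+1)
site 2, node DPU: DU={C,G} ∪ P={T} → {C,G,T} (+1)
site 2, node QY: Q={C} ∩ Y={C} → {C} (+0)
site 2, node DPQUY: DPU={C,G,T} ∩ QY={C} → {C} (+0)
site 3, node DU: D={C} ∩ U={C} → {C} (+0)
site 3, node DPU: DU={C} ∪ P={T} → {C,T} (+1)
site 3, node QY: Q={T} ∪ Y={G} → {G,T} (+1)
site 3, node DPQUY: DPU={C,T} ∩ QY={G,T} → {T} (+0)
site 4, node DU: D={C} ∪ U={A} → {A,C} (+1)
site 4, node DPU: DU={A,C} ∩ P={C} → {C} (+0)
site 4, node QY: Q={T} ∪ Y={C} → {C,T} (+1)
site 4, node DPQUY: DPU={C} ∩ QY={C,T} → {C} (+0)
site 5, node DU: D={A} ∩ U={A} → {A} (+0)
site 5, node DPU: DU={A} ∪ P={T} → {A,T} (+1)
site 5, node QY: Q={G} ∪ Y={T} → {G,T} (+1)
site 5, node DPQUY: DPU={A,T} ∩ QY={G,T} → {T} (+0)
site 6, node DU: D={A} ∪ U={T} → {A,T} (+1)
site 6, node DPU: DU={A,T} ∪ P={C} → {A,C,T} (+1)
site 6, node QY: Q={C} ∩ Y={C} → {C} (+0)
site 6, node DPQUY: DPU={A,C,T} ∩ QY={C} → {C} (+0)
per-site changes: [3, 2, 2, 2, 2, 2, 2]; total = 15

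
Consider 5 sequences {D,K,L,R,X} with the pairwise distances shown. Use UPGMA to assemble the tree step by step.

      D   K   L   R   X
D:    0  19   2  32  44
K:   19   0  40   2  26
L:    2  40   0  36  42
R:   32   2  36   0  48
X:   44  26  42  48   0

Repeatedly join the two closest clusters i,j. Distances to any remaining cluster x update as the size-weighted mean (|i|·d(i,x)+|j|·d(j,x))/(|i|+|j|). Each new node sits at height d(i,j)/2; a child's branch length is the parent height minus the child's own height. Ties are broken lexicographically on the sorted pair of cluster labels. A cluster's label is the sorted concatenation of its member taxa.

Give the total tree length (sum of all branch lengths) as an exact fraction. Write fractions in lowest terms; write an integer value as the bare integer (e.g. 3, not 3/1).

463/8

1. join D+L (d=2) ⇒ DL; edges |D|=1, |L|=1
  updated: d(DL,K)=59/2, d(DL,R)=34, d(DL,X)=43
2. join K+R (d=2) ⇒ KR; edges |K|=1, |R|=1
  updated: d(DL,KR)=127/4, d(KR,X)=37
3. join DL+KR (d=127/4) ⇒ DKLR; edges |DL|=119/8, |KR|=119/8
  updated: d(DKLR,X)=40
4. join DKLR+X (d=40) ⇒ DKLRX; edges |DKLR|=33/8, |X|=20
final tree: (((D:1,L:1):119/8,(K:1,R:1):119/8):33/8,X:20)
total length: 463/8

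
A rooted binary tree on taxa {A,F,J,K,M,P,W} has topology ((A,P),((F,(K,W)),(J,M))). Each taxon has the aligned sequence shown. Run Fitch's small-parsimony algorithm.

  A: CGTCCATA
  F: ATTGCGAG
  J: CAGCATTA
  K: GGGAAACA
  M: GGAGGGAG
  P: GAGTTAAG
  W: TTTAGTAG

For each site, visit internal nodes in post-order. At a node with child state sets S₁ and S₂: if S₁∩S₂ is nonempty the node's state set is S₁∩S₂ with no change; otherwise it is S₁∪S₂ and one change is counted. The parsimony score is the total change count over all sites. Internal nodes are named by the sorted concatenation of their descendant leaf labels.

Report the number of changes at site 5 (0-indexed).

4

site 0, node AP: A={C} ∪ P={G} → {C,G} (+1)
site 0, node KW: K={G} ∪ W={T} → {G,T} (+1)
site 0, node FKW: F={A} ∪ KW={G,T} → {A,G,T} (+1)
site 0, node JM: J={C} ∪ M={G} → {C,G} (+1)
site 0, node FJKMW: FKW={A,G,T} ∩ JM={C,G} → {G} (+0)
site 0, node AFJKMPW: AP={C,G} ∩ FJKMW={G} → {G} (+0)
site 1, node AP: A={G} ∪ P={A} → {A,G} (+1)
site 1, node KW: K={G} ∪ W={T} → {G,T} (+1)
site 1, node FKW: F={T} ∩ KW={G,T} → {T} (+0)
site 1, node JM: J={A} ∪ M={G} → {A,G} (+1)
site 1, node FJKMW: FKW={T} ∪ JM={A,G} → {A,G,T} (+1)
site 1, node AFJKMPW: AP={A,G} ∩ FJKMW={A,G,T} → {A,G} (+0)
site 2, node AP: A={T} ∪ P={G} → {G,T} (+1)
site 2, node KW: K={G} ∪ W={T} → {G,T} (+1)
site 2, node FKW: F={T} ∩ KW={G,T} → {T} (+0)
site 2, node JM: J={G} ∪ M={A} → {A,G} (+1)
site 2, node FJKMW: FKW={T} ∪ JM={A,G} → {A,G,T} (+1)
site 2, node AFJKMPW: AP={G,T} ∩ FJKMW={A,G,T} → {G,T} (+0)
site 3, node AP: A={C} ∪ P={T} → {C,T} (+1)
site 3, node KW: K={A} ∩ W={A} → {A} (+0)
site 3, node FKW: F={G} ∪ KW={A} → {A,G} (+1)
site 3, node JM: J={C} ∪ M={G} → {C,G} (+1)
site 3, node FJKMW: FKW={A,G} ∩ JM={C,G} → {G} (+0)
site 3, node AFJKMPW: AP={C,T} ∪ FJKMW={G} → {C,G,T} (+1)
site 4, node AP: A={C} ∪ P={T} → {C,T} (+1)
site 4, node KW: K={A} ∪ W={G} → {A,G} (+1)
site 4, node FKW: F={C} ∪ KW={A,G} → {A,C,G} (+1)
site 4, node JM: J={A} ∪ M={G} → {A,G} (+1)
site 4, node FJKMW: FKW={A,C,G} ∩ JM={A,G} → {A,G} (+0)
site 4, node AFJKMPW: AP={C,T} ∪ FJKMW={A,G} → {A,C,G,T} (+1)
site 5, node AP: A={A} ∩ P={A} → {A} (+0)
site 5, node KW: K={A} ∪ W={T} → {A,T} (+1)
site 5, node FKW: F={G} ∪ KW={A,T} → {A,G,T} (+1)
site 5, node JM: J={T} ∪ M={G} → {G,T} (+1)
site 5, node FJKMW: FKW={A,G,T} ∩ JM={G,T} → {G,T} (+0)
site 5, node AFJKMPW: AP={A} ∪ FJKMW={G,T} → {A,G,T} (+1)
site 6, node AP: A={T} ∪ P={A} → {A,T} (+1)
site 6, node KW: K={C} ∪ W={A} → {A,C} (+1)
site 6, node FKW: F={A} ∩ KW={A,C} → {A} (+0)
site 6, node JM: J={T} ∪ M={A} → {A,T} (+1)
site 6, node FJKMW: FKW={A} ∩ JM={A,T} → {A} (+0)
site 6, node AFJKMPW: AP={A,T} ∩ FJKMW={A} → {A} (+0)
site 7, node AP: A={A} ∪ P={G} → {A,G} (+1)
site 7, node KW: K={A} ∪ W={G} → {A,G} (+1)
site 7, node FKW: F={G} ∩ KW={A,G} → {G} (+0)
site 7, node JM: J={A} ∪ M={G} → {A,G} (+1)
site 7, node FJKMW: FKW={G} ∩ JM={A,G} → {G} (+0)
site 7, node AFJKMPW: AP={A,G} ∩ FJKMW={G} → {G} (+0)
per-site changes: [4, 4, 4, 4, 5, 4, 3, 3]; total = 31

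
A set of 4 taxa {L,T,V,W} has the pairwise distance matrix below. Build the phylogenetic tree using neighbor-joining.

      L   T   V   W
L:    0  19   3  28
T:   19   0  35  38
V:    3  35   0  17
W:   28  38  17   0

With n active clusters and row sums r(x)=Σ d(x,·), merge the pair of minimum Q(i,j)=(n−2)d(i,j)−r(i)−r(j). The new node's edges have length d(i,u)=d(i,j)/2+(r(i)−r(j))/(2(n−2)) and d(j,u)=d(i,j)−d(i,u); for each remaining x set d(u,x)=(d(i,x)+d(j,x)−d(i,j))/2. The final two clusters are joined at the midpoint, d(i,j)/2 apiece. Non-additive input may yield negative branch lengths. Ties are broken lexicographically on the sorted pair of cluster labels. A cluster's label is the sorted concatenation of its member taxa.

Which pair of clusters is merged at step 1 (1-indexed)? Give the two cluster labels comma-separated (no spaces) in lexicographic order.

iteration 1: select L,T (d=19, Q=-104); attach at lengths (-1, 20); label the merged cluster LT
  updated: d(LT,V)=19/2, d(LT,W)=47/2
iteration 2: select LT,V (d=19/2, Q=-50); attach at lengths (8, 3/2); label the merged cluster LTV
  updated: d(LTV,W)=31/2
iteration 3: select LTV,W (d=31/2); attach at lengths (31/4, 31/4); label the merged cluster LTVW
final tree: (((L:-1,T:20):8,V:3/2):31/4,W:31/4)
total length: 44

L,T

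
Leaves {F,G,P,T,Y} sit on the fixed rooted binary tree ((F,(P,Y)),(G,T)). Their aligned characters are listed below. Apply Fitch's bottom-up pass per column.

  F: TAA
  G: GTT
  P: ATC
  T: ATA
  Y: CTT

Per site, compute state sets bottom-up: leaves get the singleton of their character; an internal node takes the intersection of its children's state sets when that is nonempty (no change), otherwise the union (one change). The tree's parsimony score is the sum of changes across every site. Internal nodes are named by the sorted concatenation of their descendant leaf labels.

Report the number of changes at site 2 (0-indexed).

3

site 0, node PY: P={A} ∪ Y={C} → {A,C} (+1)
site 0, node FPY: F={T} ∪ PY={A,C} → {A,C,T} (+1)
site 0, node GT: G={G} ∪ T={A} → {A,G} (+1)
site 0, node FGPTY: FPY={A,C,T} ∩ GT={A,G} → {A} (+0)
site 1, node PY: P={T} ∩ Y={T} → {T} (+0)
site 1, node FPY: F={A} ∪ PY={T} → {A,T} (+1)
site 1, node GT: G={T} ∩ T={T} → {T} (+0)
site 1, node FGPTY: FPY={A,T} ∩ GT={T} → {T} (+0)
site 2, node PY: P={C} ∪ Y={T} → {C,T} (+1)
site 2, node FPY: F={A} ∪ PY={C,T} → {A,C,T} (+1)
site 2, node GT: G={T} ∪ T={A} → {A,T} (+1)
site 2, node FGPTY: FPY={A,C,T} ∩ GT={A,T} → {A,T} (+0)
per-site changes: [3, 1, 3]; total = 7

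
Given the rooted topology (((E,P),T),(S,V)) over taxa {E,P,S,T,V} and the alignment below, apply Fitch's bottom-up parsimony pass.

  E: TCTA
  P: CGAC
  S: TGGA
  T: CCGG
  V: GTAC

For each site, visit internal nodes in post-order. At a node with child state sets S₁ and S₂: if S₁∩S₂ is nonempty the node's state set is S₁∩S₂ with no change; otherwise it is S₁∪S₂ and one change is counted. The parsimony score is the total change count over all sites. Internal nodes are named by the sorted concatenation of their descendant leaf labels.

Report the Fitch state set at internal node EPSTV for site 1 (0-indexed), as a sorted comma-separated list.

C,G,T

[col 0] EP: children E:{T}, P:{C} ∪→ {C,T}; cost 1
[col 0] EPT: children EP:{C,T}, T:{C} ∩→ {C}; cost 0
[col 0] SV: children S:{T}, V:{G} ∪→ {G,T}; cost 1
[col 0] EPSTV: children EPT:{C}, SV:{G,T} ∪→ {C,G,T}; cost 1
[col 1] EP: children E:{C}, P:{G} ∪→ {C,G}; cost 1
[col 1] EPT: children EP:{C,G}, T:{C} ∩→ {C}; cost 0
[col 1] SV: children S:{G}, V:{T} ∪→ {G,T}; cost 1
[col 1] EPSTV: children EPT:{C}, SV:{G,T} ∪→ {C,G,T}; cost 1
[col 2] EP: children E:{T}, P:{A} ∪→ {A,T}; cost 1
[col 2] EPT: children EP:{A,T}, T:{G} ∪→ {A,G,T}; cost 1
[col 2] SV: children S:{G}, V:{A} ∪→ {A,G}; cost 1
[col 2] EPSTV: children EPT:{A,G,T}, SV:{A,G} ∩→ {A,G}; cost 0
[col 3] EP: children E:{A}, P:{C} ∪→ {A,C}; cost 1
[col 3] EPT: children EP:{A,C}, T:{G} ∪→ {A,C,G}; cost 1
[col 3] SV: children S:{A}, V:{C} ∪→ {A,C}; cost 1
[col 3] EPSTV: children EPT:{A,C,G}, SV:{A,C} ∩→ {A,C}; cost 0
per-site changes: [3, 3, 3, 3]; total = 12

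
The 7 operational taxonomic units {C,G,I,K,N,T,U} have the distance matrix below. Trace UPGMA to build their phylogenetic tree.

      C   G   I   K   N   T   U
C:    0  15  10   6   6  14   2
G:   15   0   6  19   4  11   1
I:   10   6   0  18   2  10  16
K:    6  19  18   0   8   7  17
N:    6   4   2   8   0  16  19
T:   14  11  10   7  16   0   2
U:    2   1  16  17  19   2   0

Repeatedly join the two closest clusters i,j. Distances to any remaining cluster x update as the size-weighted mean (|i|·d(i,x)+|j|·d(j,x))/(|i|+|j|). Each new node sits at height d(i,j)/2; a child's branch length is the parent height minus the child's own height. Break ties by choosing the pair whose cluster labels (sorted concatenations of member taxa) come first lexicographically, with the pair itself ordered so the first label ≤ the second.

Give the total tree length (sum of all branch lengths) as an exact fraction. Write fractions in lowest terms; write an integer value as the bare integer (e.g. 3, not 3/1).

1. join G+U (d=1) ⇒ GU; edges |G|=1/2, |U|=1/2
  updated: d(C,GU)=17/2, d(GU,I)=11, d(GU,K)=18, d(GU,N)=23/2, d(GU,T)=13/2
2. join I+N (d=2) ⇒ IN; edges |I|=1, |N|=1
  updated: d(C,IN)=8, d(GU,IN)=45/4, d(IN,K)=13, d(IN,T)=13
3. join C+K (d=6) ⇒ CK; edges |C|=3, |K|=3
  updated: d(CK,GU)=53/4, d(CK,IN)=21/2, d(CK,T)=21/2
4. join GU+T (d=13/2) ⇒ GTU; edges |GU|=11/4, |T|=13/4
  updated: d(CK,GTU)=37/3, d(GTU,IN)=71/6
5. join CK+IN (d=21/2) ⇒ CIKN; edges |CK|=9/4, |IN|=17/4
  updated: d(CIKN,GTU)=145/12
6. join CIKN+GTU (d=145/12) ⇒ CGIKNTU; edges |CIKN|=19/24, |GTU|=67/24
final tree: (((C:3,K:3):9/4,(I:1,N:1):17/4):19/24,((G:1/2,U:1/2):11/4,T:13/4):67/24)
total length: 301/12

301/12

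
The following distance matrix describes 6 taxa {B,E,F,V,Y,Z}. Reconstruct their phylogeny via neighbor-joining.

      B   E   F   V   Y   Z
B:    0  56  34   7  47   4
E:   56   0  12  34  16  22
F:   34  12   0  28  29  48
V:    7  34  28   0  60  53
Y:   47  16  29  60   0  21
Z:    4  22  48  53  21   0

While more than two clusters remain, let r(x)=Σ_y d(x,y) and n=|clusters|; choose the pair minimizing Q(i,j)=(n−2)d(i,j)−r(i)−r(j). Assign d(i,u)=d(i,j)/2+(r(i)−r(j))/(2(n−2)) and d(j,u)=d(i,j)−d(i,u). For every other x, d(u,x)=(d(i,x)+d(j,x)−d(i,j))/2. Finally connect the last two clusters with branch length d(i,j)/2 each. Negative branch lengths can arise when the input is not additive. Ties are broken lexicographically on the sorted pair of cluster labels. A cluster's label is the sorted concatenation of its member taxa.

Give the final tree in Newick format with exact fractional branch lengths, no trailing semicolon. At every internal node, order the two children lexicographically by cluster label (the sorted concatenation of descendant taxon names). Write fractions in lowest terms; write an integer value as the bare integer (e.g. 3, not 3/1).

(((((B:-3/4,V:31/4):103/6,Z:47/6):91/8,Y:93/8):39/8,E:5/4):43/8,F:43/8)

step 1: merge (B,V) at d=7, Q=-302; branch lengths B→-3/4, V→31/4; new cluster BV
  updated: d(BV,E)=83/2, d(BV,F)=55/2, d(BV,Y)=50, d(BV,Z)=25
step 2: merge (BV,Z) at d=25, Q=-185; branch lengths BV→103/6, Z→47/6; new cluster BVZ
  updated: d(BVZ,E)=77/4, d(BVZ,F)=101/4, d(BVZ,Y)=23
step 3: merge (BVZ,Y) at d=23, Q=-179/2; branch lengths BVZ→91/8, Y→93/8; new cluster BVYZ
  updated: d(BVYZ,E)=49/8, d(BVYZ,F)=125/8
step 4: merge (BVYZ,E) at d=49/8, Q=-135/4; branch lengths BVYZ→39/8, E→5/4; new cluster BEVYZ
  updated: d(BEVYZ,F)=43/4
step 5: merge (BEVYZ,F) at d=43/4; branch lengths BEVYZ→43/8, F→43/8; new cluster BEFVYZ
final tree: (((((B:-3/4,V:31/4):103/6,Z:47/6):91/8,Y:93/8):39/8,E:5/4):43/8,F:43/8)
total length: 575/8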